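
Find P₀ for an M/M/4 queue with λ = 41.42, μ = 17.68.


a = λ/μ = 41.42/17.68 = 2.3428; ρ = a/c = 0.5857
Σ_{k=0}^{3} a^k/k! (terms k=0..3) = 1.00000 + 2.34276 + 2.74426 + 2.14305 = 8.23007
Tail: a^4/(4!(1−ρ)) = 30.12391/(24·0.4143) = 3.02953
P₀ = 1/(8.23007 + 3.02953) = 1/11.25960 = 0.088813

Final: 0.088813


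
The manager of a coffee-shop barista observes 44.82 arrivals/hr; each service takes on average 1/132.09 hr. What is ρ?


ρ = λ/μ = 44.82/132.09 = 0.3393

Final: 0.3393


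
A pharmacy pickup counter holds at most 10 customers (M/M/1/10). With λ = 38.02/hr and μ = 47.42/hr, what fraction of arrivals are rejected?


ρ = λ/μ = 38.02/47.42 = 0.8018
P_K = (1−ρ)ρ^K/(1−ρ^(K+1)) = (0.1982·0.109776)/(1 − 0.088015)
= 0.021761/0.911985 = 0.023861

Final: 0.023861


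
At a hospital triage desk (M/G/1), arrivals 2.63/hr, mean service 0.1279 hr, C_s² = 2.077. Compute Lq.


ρ = λ·E[S] = 2.63·0.1279 = 0.3364
Lq = ρ²(1+C_s²)/(2(1−ρ)) = 0.1131·(1+2.077)/(2·0.6636)
= 0.1131·3.0770/1.3272 = 0.26232

Final: 0.26232


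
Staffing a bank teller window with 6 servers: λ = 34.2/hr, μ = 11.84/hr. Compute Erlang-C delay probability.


a = λ/μ = 2.8885; ρ = a/6 = 0.4814
P₀ = 0.054918 (from M/M/c formula)
C(c,a) = [a^c/(c!(1−ρ))]·P₀ = [580.82650/(720·0.5186)]·0.054918
= 1.55560·0.054918 = 0.085431

Final: 0.085431


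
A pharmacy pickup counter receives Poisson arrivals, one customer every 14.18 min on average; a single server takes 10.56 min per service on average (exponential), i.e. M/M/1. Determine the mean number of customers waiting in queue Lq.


λ = 60/14.18 = 4.2313 /hr
μ = 60/10.56 = 5.6818 /hr
ρ = λ/μ = 4.2313/5.6818 = 0.7447
Lq = ρ²/(1−ρ) = 0.5546/0.2553 = 2.1724

Final: 2.1724


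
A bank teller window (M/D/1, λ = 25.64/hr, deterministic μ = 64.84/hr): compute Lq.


ρ = 25.64/64.84 = 0.3954
M/D/1: Lq = ρ²/(2(1−ρ)) = 0.1564/(2·0.6046) = 0.12932

Final: 0.12932


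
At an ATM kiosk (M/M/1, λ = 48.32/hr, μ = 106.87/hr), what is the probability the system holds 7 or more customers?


ρ = 48.32/106.87 = 0.4521
P(N ≥ n) = ρ^n = 0.4521^7 = 0.003863

Final: 0.003863


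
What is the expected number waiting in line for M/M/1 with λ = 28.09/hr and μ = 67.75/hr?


ρ = 28.09/67.75 = 0.4146
Lq = ρ²/(1−ρ) = 0.1719/0.5854 = 0.2937

Final: 0.2937


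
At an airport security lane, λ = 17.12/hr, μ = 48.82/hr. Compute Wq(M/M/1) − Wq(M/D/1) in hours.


ρ = 17.12/48.82 = 0.3507
Wq(M/M/1) = ρ/(μ−λ) = 0.3507/31.70 = 0.01106 hr
Wq(M/D/1) = ρ/(2(μ−λ)) = 0.005531 hr
Savings = 0.01106 − 0.005531 = 0.005531 hr

Final: 0.005531 hr


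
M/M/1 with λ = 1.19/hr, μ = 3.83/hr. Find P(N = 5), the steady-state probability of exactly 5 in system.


ρ = 1.19/3.83 = 0.3107
P_n = (1−ρ)·ρ^n = (1 − 0.3107)·0.3107^5 = 0.6893·0.002896 = 0.001996

Final: 0.001996


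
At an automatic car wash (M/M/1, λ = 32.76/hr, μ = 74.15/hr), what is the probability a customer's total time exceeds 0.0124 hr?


W ~ Exponential(μ−λ) for M/M/1.
μ − λ = 74.15 − 32.76 = 41.3900
P(W > t) = e^{−(μ−λ)t} = e^{−0.5132} = 0.598556

Final: 0.598556


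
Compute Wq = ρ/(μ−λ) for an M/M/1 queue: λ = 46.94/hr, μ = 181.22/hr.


ρ = 46.94/181.22 = 0.2590
Wq = ρ/(μ−λ) = 0.2590/(181.22 − 46.94) = 0.2590/134.28 = 0.001929 hr

Final: 0.001929 hr


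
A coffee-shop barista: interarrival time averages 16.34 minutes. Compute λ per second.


λ = 1/(interarrival time) in consistent units.
1 second = 0.0166667 min, so λ = 0.0166667/16.34 = 0.001020 per second

Final: 0.001020 /sec


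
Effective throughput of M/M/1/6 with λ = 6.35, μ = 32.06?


ρ = 0.1981; P_K = (1−ρ)ρ^6/(1−ρ^7) = 0.00004842
λ_eff = λ(1 − P_K) = 6.35·(1 − 0.00004842) = 6.35·0.999952 = 6.3497 /hr

Final: 6.3497 /hr


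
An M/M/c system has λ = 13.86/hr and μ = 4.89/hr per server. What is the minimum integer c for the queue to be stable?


Stability requires cμ > λ ⇔ c > λ/μ.
λ/μ = 13.86/4.89 = 2.8344
Minimum integer c = ⌊2.8344⌋ + 1 = 3
Check: 3·4.89 = 14.67 > 13.86, while 2·4.89 = 9.78 ≤ 13.86

Final: 3 servers


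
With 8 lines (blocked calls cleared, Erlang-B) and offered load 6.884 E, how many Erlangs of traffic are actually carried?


B(8,6.884) = 0.172147 (Erlang-B)
Carried load = a(1 − B) = 6.884·(1 − 0.172147) = 6.884·0.827853 = 5.6989 E

Final: 5.6989 Erlangs


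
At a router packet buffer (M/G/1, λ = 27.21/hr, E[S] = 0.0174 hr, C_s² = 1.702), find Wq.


ρ = λ·E[S] = 27.21·0.0174 = 0.4735
E[S²] = E[S]²(1+C_s²) = 0.0174²·(1+1.702) = 0.0008181
Wq = λ·E[S²]/(2(1−ρ)) = 27.21·0.0008181/(2·0.5265) = 0.02114 hr

Final: 0.02114 hr


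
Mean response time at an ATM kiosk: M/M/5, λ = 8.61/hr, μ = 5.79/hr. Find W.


a = 1.4870; ρ = 0.2974; P₀ = 0.225696
Lq = P₀·a^c·ρ/(c!(1−ρ)²) = 0.008240
Wq = Lq/λ = 0.008240/8.61 = 0.0009570 hr
W = Wq + 1/μ = 0.0009570 + 0.17271 = 0.17367 hr

Final: 0.17367 hr


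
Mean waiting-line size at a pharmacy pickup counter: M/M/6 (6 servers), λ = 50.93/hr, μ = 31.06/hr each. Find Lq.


a = λ/μ = 1.6397; ρ = a/6 = 0.2733
P₀ = 0.193948
Lq = P₀·a^c·ρ / (c!·(1−ρ)²) = 0.193948·19.43718·0.2733/(720·0.52811)
= 0.002709

Final: 0.002709


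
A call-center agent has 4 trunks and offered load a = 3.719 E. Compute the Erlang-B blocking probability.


B(c,a) = (a^c/c!) / Σ_{k=0}^{c} a^k/k!
a^4/4! = 7.970645
Σ terms (k=0..4): 1.00000 + 3.71900 + 6.91548 + 8.57289 + 7.97065 = 28.178016
B = 7.970645/28.178016 = 0.282868

Final: 0.282868


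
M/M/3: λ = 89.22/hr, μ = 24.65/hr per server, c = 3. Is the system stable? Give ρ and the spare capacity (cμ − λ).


Total capacity cμ = 3·24.65 = 73.95/hr
ρ = λ/(cμ) = 89.22/73.95 = 1.2065
Stable ⇔ ρ < 1: NO
Spare capacity = cμ − λ = 73.95 − 89.22 = -15.27/hr

Final: ρ = 1.2065; unstable; margin = -15.27/hr


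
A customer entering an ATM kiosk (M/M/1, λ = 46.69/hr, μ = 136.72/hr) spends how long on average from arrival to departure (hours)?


W = 1/(μ−λ) = 1/(136.72 − 46.69) = 1/90.03 = 0.01111 hr

Final: 0.01111 hr


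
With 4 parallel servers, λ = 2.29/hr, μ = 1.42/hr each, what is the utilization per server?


ρ = λ/(cμ) = 2.29/(4·1.42) = 2.29/5.68 = 0.4032

Final: 0.4032


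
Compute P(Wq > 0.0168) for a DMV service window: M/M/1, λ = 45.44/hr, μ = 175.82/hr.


ρ = 45.44/175.82 = 0.2584
P(Wq > t) = ρ·e^{−(μ−λ)t} = 0.2584·e^{−2.1904}
= 0.2584·0.111874 = 0.028913

Final: 0.028913


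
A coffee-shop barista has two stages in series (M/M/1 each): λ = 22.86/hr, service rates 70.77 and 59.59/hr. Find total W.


Each node sees arrival rate λ = 22.86/hr (tandem ⇒ throughput preserved).
W₁ = 1/(μ₁−λ) = 1/(70.77−22.86) = 0.02087 hr
W₂ = 1/(μ₂−λ) = 1/(59.59−22.86) = 0.02723 hr
W_total = W₁ + W₂ = 0.02087 + 0.02723 = 0.04810 hr

Final: 0.04810 hr


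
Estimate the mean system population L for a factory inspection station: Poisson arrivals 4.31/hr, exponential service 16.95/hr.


ρ = λ/μ = 4.31/16.95 = 0.2543
L = ρ/(1−ρ) = 0.2543/(1 − 0.2543) = 0.2543/0.7457 = 0.3410

Final: 0.3410


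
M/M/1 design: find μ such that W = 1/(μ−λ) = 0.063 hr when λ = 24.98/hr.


W = 1/(μ−λ) ⇒ μ − λ = 1/W = 1/0.063 = 15.8730
μ = λ + 1/W = 24.98 + 15.8730 = 40.8530 per hr

Final: 40.8530 /hr


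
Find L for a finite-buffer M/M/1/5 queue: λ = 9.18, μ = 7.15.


ρ = 9.18/7.15 = 1.2839
L = ρ[1 − (K+1)ρ^K + Kρ^(K+1)] / [(1−ρ)(1−ρ^(K+1))]
Numerator: 1.2839·(1 − 6·3.488857 + 5·4.479400) = 3.163385
Denominator: (-0.2839)·(-3.479400) = 0.987858
L = 3.163385/0.987858 = 3.2023

Final: 3.2023


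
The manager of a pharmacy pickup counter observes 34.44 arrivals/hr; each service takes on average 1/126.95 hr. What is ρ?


ρ = λ/μ = 34.44/126.95 = 0.2713

Final: 0.2713


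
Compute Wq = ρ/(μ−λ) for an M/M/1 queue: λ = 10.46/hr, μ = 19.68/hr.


ρ = 10.46/19.68 = 0.5315
Wq = ρ/(μ−λ) = 0.5315/(19.68 − 10.46) = 0.5315/9.22 = 0.05765 hr

Final: 0.05765 hr


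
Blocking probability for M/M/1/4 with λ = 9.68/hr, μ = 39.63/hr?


ρ = λ/μ = 9.68/39.63 = 0.2443
P_K = (1−ρ)ρ^K/(1−ρ^(K+1)) = (0.7557·0.003560)/(1 − 0.0008695)
= 0.002690/0.999131 = 0.002692

Final: 0.002692


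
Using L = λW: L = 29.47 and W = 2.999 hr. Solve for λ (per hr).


λ = L/W = 29.47/2.999 = 9.8266 /hr

Final: 9.8266 /hr


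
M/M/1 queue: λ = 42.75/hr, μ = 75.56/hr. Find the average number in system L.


ρ = λ/μ = 42.75/75.56 = 0.5658
L = ρ/(1−ρ) = 0.5658/(1 − 0.5658) = 0.5658/0.4342 = 1.3030

Final: 1.3030


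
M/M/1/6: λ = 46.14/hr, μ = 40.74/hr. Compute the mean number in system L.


ρ = 46.14/40.74 = 1.1325
L = ρ[1 − (K+1)ρ^K + Kρ^(K+1)] / [(1−ρ)(1−ρ^(K+1))]
Numerator: 1.1325·(1 − 7·2.110277 + 6·2.389989) = 0.643286
Denominator: (-0.1325)·(-1.389989) = 0.184240
L = 0.643286/0.184240 = 3.4916

Final: 3.4916


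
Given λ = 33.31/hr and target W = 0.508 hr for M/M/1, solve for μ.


W = 1/(μ−λ) ⇒ μ − λ = 1/W = 1/0.508 = 1.9685
μ = λ + 1/W = 33.31 + 1.9685 = 35.2785 per hr

Final: 35.2785 /hr


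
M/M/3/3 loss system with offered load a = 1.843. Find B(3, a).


B(c,a) = (a^c/c!) / Σ_{k=0}^{c} a^k/k!
a^3/3! = 1.043337
Σ terms (k=0..3): 1.00000 + 1.84300 + 1.69832 + 1.04334 = 5.584662
B = 1.043337/5.584662 = 0.186822

Final: 0.186822


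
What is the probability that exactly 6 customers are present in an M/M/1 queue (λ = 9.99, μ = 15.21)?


ρ = 9.99/15.21 = 0.6568
P_n = (1−ρ)·ρ^n = (1 − 0.6568)·0.6568^6 = 0.3432·0.080282 = 0.027552

Final: 0.027552


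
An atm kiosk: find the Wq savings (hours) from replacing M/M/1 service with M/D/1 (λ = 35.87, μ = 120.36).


ρ = 35.87/120.36 = 0.2980
Wq(M/M/1) = ρ/(μ−λ) = 0.2980/84.49 = 0.003527 hr
Wq(M/D/1) = ρ/(2(μ−λ)) = 0.001764 hr
Savings = 0.003527 − 0.001764 = 0.001764 hr

Final: 0.001764 hr


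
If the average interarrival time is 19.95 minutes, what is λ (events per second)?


λ = 1/(interarrival time) in consistent units.
1 second = 0.0166667 min, so λ = 0.0166667/19.95 = 0.0008354 per second

Final: 0.0008354 /sec


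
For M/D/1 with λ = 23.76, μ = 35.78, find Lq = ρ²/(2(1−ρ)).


ρ = 23.76/35.78 = 0.6641
M/D/1: Lq = ρ²/(2(1−ρ)) = 0.4410/(2·0.3359) = 0.65632

Final: 0.65632


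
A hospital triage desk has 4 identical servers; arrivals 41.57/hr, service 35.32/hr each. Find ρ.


ρ = λ/(cμ) = 41.57/(4·35.32) = 41.57/141.28 = 0.2942

Final: 0.2942


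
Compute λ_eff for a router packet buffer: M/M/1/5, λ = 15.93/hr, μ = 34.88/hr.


ρ = 0.4567; P_K = (1−ρ)ρ^5/(1−ρ^6) = 0.010894
λ_eff = λ(1 − P_K) = 15.93·(1 − 0.010894) = 15.93·0.989106 = 15.7565 /hr

Final: 15.7565 /hr


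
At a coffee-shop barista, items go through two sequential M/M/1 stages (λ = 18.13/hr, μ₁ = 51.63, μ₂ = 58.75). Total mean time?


Each node sees arrival rate λ = 18.13/hr (tandem ⇒ throughput preserved).
W₁ = 1/(μ₁−λ) = 1/(51.63−18.13) = 0.02985 hr
W₂ = 1/(μ₂−λ) = 1/(58.75−18.13) = 0.02462 hr
W_total = W₁ + W₂ = 0.02985 + 0.02462 = 0.05447 hr

Final: 0.05447 hr


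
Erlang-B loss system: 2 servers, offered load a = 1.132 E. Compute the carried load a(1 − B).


B(2,1.132) = 0.231078 (Erlang-B)
Carried load = a(1 − B) = 1.132·(1 − 0.231078) = 1.132·0.768922 = 0.8704 E

Final: 0.8704 Erlangs


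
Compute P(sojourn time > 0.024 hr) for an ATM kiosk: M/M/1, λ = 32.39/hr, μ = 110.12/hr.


W ~ Exponential(μ−λ) for M/M/1.
μ − λ = 110.12 − 32.39 = 77.7300
P(W > t) = e^{−(μ−λ)t} = e^{−1.8655} = 0.154816

Final: 0.154816


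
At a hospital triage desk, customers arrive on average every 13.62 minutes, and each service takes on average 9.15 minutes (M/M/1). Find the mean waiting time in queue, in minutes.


λ = 60/13.62 = 4.4053 /hr
μ = 60/9.15 = 6.5574 /hr
ρ = λ/μ = 4.4053/6.5574 = 0.6718
Wq = ρ/(μ−λ) = 0.6718/(6.5574−4.4053) = 0.31216 hr
In minutes: 0.31216·60 = 18.730 min

Final: 18.730 min


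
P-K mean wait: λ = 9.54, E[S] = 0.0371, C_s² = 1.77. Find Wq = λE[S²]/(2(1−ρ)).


ρ = λ·E[S] = 9.54·0.0371 = 0.3539
E[S²] = E[S]²(1+C_s²) = 0.0371²·(1+1.77) = 0.003813
Wq = λ·E[S²]/(2(1−ρ)) = 9.54·0.003813/(2·0.6461) = 0.02815 hr

Final: 0.02815 hr


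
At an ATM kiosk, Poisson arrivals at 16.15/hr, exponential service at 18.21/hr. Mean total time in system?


W = 1/(μ−λ) = 1/(18.21 − 16.15) = 1/2.06 = 0.4854 hr

Final: 0.4854 hr


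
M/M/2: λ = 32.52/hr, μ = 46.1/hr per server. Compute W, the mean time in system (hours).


a = 0.7054; ρ = 0.3527; P₀ = 0.478512
Lq = P₀·a^c·ρ/(c!(1−ρ)²) = 0.10023
Wq = Lq/λ = 0.10023/32.52 = 0.003082 hr
W = Wq + 1/μ = 0.003082 + 0.02169 = 0.02477 hr

Final: 0.02477 hr


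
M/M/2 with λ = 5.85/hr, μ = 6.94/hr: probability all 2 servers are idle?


a = λ/μ = 5.85/6.94 = 0.8429; ρ = a/c = 0.4215
Σ_{k=0}^{1} a^k/k! (terms k=0..1) = 1.00000 + 0.84294 = 1.84294
Tail: a^2/(2!(1−ρ)) = 0.71055/(2·0.5785) = 0.61410
P₀ = 1/(1.84294 + 0.61410) = 1/2.45704 = 0.406994

Final: 0.406994


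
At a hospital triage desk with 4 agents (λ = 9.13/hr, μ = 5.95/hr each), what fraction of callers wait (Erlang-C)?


a = λ/μ = 1.5345; ρ = a/4 = 0.3836
P₀ = 0.213281 (from M/M/c formula)
C(c,a) = [a^c/(c!(1−ρ))]·P₀ = [5.54390/(24·0.6164)]·0.213281
= 0.37476·0.213281 = 0.079929

Final: 0.079929


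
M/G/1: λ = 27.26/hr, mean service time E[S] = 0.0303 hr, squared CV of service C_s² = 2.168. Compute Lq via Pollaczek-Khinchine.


ρ = λ·E[S] = 27.26·0.0303 = 0.8260
Lq = ρ²(1+C_s²)/(2(1−ρ)) = 0.6822·(1+2.168)/(2·0.1740)
= 0.6822·3.1680/0.3480 = 6.20995

Final: 6.20995


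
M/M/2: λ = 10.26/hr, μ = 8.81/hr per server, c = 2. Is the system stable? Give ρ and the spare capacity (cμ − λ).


Total capacity cμ = 2·8.81 = 17.62/hr
ρ = λ/(cμ) = 10.26/17.62 = 0.5823
Stable ⇔ ρ < 1: YES
Spare capacity = cμ − λ = 17.62 − 10.26 = 7.36/hr

Final: ρ = 0.5823; stable; margin = 7.36/hr


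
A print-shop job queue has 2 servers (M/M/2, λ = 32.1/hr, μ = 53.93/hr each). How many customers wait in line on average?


a = λ/μ = 0.5952; ρ = a/2 = 0.2976
P₀ = 0.541298
Lq = P₀·a^c·ρ / (c!·(1−ρ)²) = 0.541298·0.35428·0.2976/(2·0.49335)
= 0.05784

Final: 0.05784


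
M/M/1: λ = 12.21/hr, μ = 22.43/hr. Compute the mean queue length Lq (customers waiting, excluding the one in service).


ρ = 12.21/22.43 = 0.5444
Lq = ρ²/(1−ρ) = 0.2963/0.4556 = 0.6504

Final: 0.6504


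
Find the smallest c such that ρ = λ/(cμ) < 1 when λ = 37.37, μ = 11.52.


Stability requires cμ > λ ⇔ c > λ/μ.
λ/μ = 37.37/11.52 = 3.2439
Minimum integer c = ⌊3.2439⌋ + 1 = 4
Check: 4·11.52 = 46.08 > 37.37, while 3·11.52 = 34.56 ≤ 37.37

Final: 4 servers


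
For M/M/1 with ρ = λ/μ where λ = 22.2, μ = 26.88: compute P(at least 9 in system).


ρ = 22.2/26.88 = 0.8259
P(N ≥ n) = ρ^n = 0.8259^9 = 0.178778

Final: 0.178778


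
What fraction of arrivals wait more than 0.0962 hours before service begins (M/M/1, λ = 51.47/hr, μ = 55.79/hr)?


ρ = 51.47/55.79 = 0.9226
P(Wq > t) = ρ·e^{−(μ−λ)t} = 0.9226·e^{−0.4156}
= 0.9226·0.659955 = 0.608852

Final: 0.608852


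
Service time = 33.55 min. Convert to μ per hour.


μ = 1/(service time) in consistent units.
1 hour = 60 min, so μ = 60/33.55 = 1.7884 per hour

Final: 1.7884 /hr


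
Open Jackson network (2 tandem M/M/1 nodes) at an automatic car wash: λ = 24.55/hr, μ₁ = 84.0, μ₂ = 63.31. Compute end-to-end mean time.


Each node sees arrival rate λ = 24.55/hr (tandem ⇒ throughput preserved).
W₁ = 1/(μ₁−λ) = 1/(84.0−24.55) = 0.01682 hr
W₂ = 1/(μ₂−λ) = 1/(63.31−24.55) = 0.02580 hr
W_total = W₁ + W₂ = 0.01682 + 0.02580 = 0.04262 hr

Final: 0.04262 hr


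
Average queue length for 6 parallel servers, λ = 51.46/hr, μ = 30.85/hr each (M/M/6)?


a = λ/μ = 1.6681; ρ = a/6 = 0.2780
P₀ = 0.188519
Lq = P₀·a^c·ρ / (c!·(1−ρ)²) = 0.188519·21.54208·0.2780/(720·0.52127)
= 0.003008

Final: 0.003008


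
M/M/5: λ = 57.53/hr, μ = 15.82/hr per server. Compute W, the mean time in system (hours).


a = 3.6365; ρ = 0.7273; P₀ = 0.021746
Lq = P₀·a^c·ρ/(c!(1−ρ)²) = 1.12721
Wq = Lq/λ = 1.12721/57.53 = 0.01959 hr
W = Wq + 1/μ = 0.01959 + 0.06321 = 0.08280 hr

Final: 0.08280 hr


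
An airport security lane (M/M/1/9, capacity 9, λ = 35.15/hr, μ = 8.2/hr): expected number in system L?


ρ = 35.15/8.2 = 4.2866
L = ρ[1 − (K+1)ρ^K + Kρ^(K+1)] / [(1−ρ)(1−ρ^(K+1))]
Numerator: 4.2866·(1 − 10·488656.064238 + 9·2094665.933900) = 59864023.995065
Denominator: (-3.2866)·(-2094664.933900) = 6884295.118124
L = 59864023.995065/6884295.118124 = 8.6957

Final: 8.6957


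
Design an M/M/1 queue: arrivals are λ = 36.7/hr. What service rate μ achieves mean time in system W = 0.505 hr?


W = 1/(μ−λ) ⇒ μ − λ = 1/W = 1/0.505 = 1.9802
μ = λ + 1/W = 36.7 + 1.9802 = 38.6802 per hr

Final: 38.6802 /hr


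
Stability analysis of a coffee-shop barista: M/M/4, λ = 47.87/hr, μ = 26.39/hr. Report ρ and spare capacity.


Total capacity cμ = 4·26.39 = 105.56/hr
ρ = λ/(cμ) = 47.87/105.56 = 0.4535
Stable ⇔ ρ < 1: YES
Spare capacity = cμ − λ = 105.56 − 47.87 = 57.69/hr

Final: ρ = 0.4535; stable; margin = 57.69/hr


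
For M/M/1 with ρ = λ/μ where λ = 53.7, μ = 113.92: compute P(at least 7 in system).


ρ = 53.7/113.92 = 0.4714
P(N ≥ n) = ρ^n = 0.4714^7 = 0.005172

Final: 0.005172


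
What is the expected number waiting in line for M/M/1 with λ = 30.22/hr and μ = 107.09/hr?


ρ = 30.22/107.09 = 0.2822
Lq = ρ²/(1−ρ) = 0.07963/0.7178 = 0.1109

Final: 0.1109


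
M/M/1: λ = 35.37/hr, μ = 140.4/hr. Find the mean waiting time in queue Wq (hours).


ρ = 35.37/140.4 = 0.2519
Wq = ρ/(μ−λ) = 0.2519/(140.4 − 35.37) = 0.2519/105.03 = 0.002399 hr

Final: 0.002399 hr


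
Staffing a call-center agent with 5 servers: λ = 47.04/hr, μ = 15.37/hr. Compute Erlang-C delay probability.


a = λ/μ = 3.0605; ρ = a/5 = 0.6121
P₀ = 0.043581 (from M/M/c formula)
C(c,a) = [a^c/(c!(1−ρ))]·P₀ = [268.51418/(120·0.3879)]·0.043581
= 5.76857·0.043581 = 0.251399

Final: 0.251399


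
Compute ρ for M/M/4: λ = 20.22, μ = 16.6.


ρ = λ/(cμ) = 20.22/(4·16.6) = 20.22/66.40 = 0.3045

Final: 0.3045


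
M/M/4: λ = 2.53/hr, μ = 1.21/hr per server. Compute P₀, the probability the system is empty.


a = λ/μ = 2.53/1.21 = 2.0909; ρ = a/c = 0.5227
Σ_{k=0}^{3} a^k/k! (terms k=0..3) = 1.00000 + 2.09091 + 2.18595 + 1.52354 = 6.80040
Tail: a^4/(4!(1−ρ)) = 19.11352/(24·0.4773) = 1.66864
P₀ = 1/(6.80040 + 1.66864) = 1/8.46904 = 0.118077

Final: 0.118077


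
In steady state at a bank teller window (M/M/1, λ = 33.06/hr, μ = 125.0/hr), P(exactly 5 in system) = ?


ρ = 33.06/125.0 = 0.2645
P_n = (1−ρ)·ρ^n = (1 − 0.2645)·0.2645^5 = 0.7355·0.001294 = 0.0009518

Final: 0.0009518


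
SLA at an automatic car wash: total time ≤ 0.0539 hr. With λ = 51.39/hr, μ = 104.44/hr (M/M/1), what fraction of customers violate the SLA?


W ~ Exponential(μ−λ) for M/M/1.
μ − λ = 104.44 − 51.39 = 53.0500
P(W > t) = e^{−(μ−λ)t} = e^{−2.8594} = 0.057303

Final: 0.057303


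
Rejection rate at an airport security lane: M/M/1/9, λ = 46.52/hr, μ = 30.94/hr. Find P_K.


ρ = λ/μ = 46.52/30.94 = 1.5036
P_K = (1−ρ)ρ^K/(1−ρ^(K+1)) = (-0.5036·39.271236)/(1 − 59.046474)
= -19.775238/-58.046474 = 0.340679

Final: 0.340679


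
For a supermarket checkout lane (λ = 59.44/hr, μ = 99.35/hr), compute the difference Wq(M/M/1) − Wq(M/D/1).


ρ = 59.44/99.35 = 0.5983
Wq(M/M/1) = ρ/(μ−λ) = 0.5983/39.91 = 0.01499 hr
Wq(M/D/1) = ρ/(2(μ−λ)) = 0.007495 hr
Savings = 0.01499 − 0.007495 = 0.007495 hr

Final: 0.007495 hr


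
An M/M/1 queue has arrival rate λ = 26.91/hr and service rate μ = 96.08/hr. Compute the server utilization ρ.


ρ = λ/μ = 26.91/96.08 = 0.2801

Final: 0.2801


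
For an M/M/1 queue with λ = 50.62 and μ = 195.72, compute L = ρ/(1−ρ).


ρ = λ/μ = 50.62/195.72 = 0.2586
L = ρ/(1−ρ) = 0.2586/(1 − 0.2586) = 0.2586/0.7414 = 0.3489

Final: 0.3489


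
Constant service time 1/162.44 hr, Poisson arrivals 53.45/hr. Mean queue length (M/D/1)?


ρ = 53.45/162.44 = 0.3290
M/D/1: Lq = ρ²/(2(1−ρ)) = 0.1083/(2·0.6710) = 0.08068

Final: 0.08068


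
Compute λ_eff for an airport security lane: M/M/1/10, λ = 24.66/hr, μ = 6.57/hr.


ρ = 3.7534; P_K = (1−ρ)ρ^10/(1−ρ^11) = 0.733577
λ_eff = λ(1 − P_K) = 24.66·(1 − 0.733577) = 24.66·0.266423 = 6.5700 /hr

Final: 6.5700 /hr


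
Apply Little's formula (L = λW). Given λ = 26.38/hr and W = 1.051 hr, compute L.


L = λW = 26.38·1.051 = 27.7254

Final: 27.7254


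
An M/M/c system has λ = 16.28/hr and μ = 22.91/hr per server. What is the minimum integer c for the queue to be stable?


Stability requires cμ > λ ⇔ c > λ/μ.
λ/μ = 16.28/22.91 = 0.7106
Minimum integer c = ⌊0.7106⌋ + 1 = 1
Check: 1·22.91 = 22.91 > 16.28, while 0·22.91 = 0.00 ≤ 16.28

Final: 1 servers


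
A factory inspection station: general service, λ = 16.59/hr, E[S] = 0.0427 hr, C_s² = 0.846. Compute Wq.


ρ = λ·E[S] = 16.59·0.0427 = 0.7084
E[S²] = E[S]²(1+C_s²) = 0.0427²·(1+0.846) = 0.003366
Wq = λ·E[S²]/(2(1−ρ)) = 16.59·0.003366/(2·0.2916) = 0.09574 hr

Final: 0.09574 hr


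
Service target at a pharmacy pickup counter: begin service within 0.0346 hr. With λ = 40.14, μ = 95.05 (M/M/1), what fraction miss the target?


ρ = 40.14/95.05 = 0.4223
P(Wq > t) = ρ·e^{−(μ−λ)t} = 0.4223·e^{−1.8999}
= 0.4223·0.149586 = 0.063171

Final: 0.063171


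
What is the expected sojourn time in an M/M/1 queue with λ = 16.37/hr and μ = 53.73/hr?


W = 1/(μ−λ) = 1/(53.73 − 16.37) = 1/37.36 = 0.02677 hr

Final: 0.02677 hr


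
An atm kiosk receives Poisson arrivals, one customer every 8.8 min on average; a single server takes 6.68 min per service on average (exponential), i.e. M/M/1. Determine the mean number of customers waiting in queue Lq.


λ = 60/8.8 = 6.8182 /hr
μ = 60/6.68 = 8.9820 /hr
ρ = λ/μ = 6.8182/8.9820 = 0.7591
Lq = ρ²/(1−ρ) = 0.5762/0.2409 = 2.3919

Final: 2.3919


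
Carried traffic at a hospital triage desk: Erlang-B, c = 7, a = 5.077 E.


B(7,5.077) = 0.125367 (Erlang-B)
Carried load = a(1 − B) = 5.077·(1 − 0.125367) = 5.077·0.874633 = 4.4405 E

Final: 4.4405 Erlangs


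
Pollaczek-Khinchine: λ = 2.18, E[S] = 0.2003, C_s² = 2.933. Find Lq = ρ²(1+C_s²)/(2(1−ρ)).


ρ = λ·E[S] = 2.18·0.2003 = 0.4367
Lq = ρ²(1+C_s²)/(2(1−ρ)) = 0.1907·(1+2.933)/(2·0.5633)
= 0.1907·3.9330/1.1267 = 0.66557

Final: 0.66557


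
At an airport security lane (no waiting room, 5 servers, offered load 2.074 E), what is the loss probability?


B(c,a) = (a^c/c!) / Σ_{k=0}^{c} a^k/k!
a^5/5! = 0.319788
Σ terms (k=0..5): 1.00000 + 2.07400 + 2.15074 + 1.48688 + 0.77095 + 0.31979 = 7.802349
B = 0.319788/7.802349 = 0.040986

Final: 0.040986


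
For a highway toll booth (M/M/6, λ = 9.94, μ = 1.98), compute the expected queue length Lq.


a = λ/μ = 5.0202; ρ = a/6 = 0.8367
P₀ = 0.004369
Lq = P₀·a^c·ρ / (c!·(1−ρ)²) = 0.004369·16007.63469·0.8367/(720·0.02667)
= 3.04763

Final: 3.04763


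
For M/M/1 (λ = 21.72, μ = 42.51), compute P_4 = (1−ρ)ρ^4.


ρ = 21.72/42.51 = 0.5109
P_n = (1−ρ)·ρ^n = (1 − 0.5109)·0.5109^4 = 0.4891·0.068151 = 0.033330

Final: 0.033330


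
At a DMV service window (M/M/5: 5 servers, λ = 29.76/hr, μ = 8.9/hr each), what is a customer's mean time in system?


a = 3.3438; ρ = 0.6688; P₀ = 0.031356
Lq = P₀·a^c·ρ/(c!(1−ρ)²) = 0.66581
Wq = Lq/λ = 0.66581/29.76 = 0.02237 hr
W = Wq + 1/μ = 0.02237 + 0.11236 = 0.13473 hr

Final: 0.13473 hr


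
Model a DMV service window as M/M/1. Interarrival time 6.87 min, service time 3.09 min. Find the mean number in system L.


λ = 60/6.87 = 8.7336 /hr
μ = 60/3.09 = 19.4175 /hr
ρ = λ/μ = 8.7336/19.4175 = 0.4498
L = ρ/(1−ρ) = 0.4498/0.5502 = 0.8175

Final: 0.8175


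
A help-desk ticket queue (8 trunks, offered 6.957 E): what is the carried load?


B(8,6.957) = 0.176348 (Erlang-B)
Carried load = a(1 − B) = 6.957·(1 − 0.176348) = 6.957·0.823652 = 5.7301 E

Final: 5.7301 Erlangs


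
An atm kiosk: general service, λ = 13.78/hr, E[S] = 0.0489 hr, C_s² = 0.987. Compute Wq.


ρ = λ·E[S] = 13.78·0.0489 = 0.6738
E[S²] = E[S]²(1+C_s²) = 0.0489²·(1+0.987) = 0.004751
Wq = λ·E[S²]/(2(1−ρ)) = 13.78·0.004751/(2·0.3262) = 0.10037 hr

Final: 0.10037 hr


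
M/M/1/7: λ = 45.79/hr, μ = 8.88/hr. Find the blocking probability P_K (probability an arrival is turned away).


ρ = λ/μ = 45.79/8.88 = 5.1565
P_K = (1−ρ)ρ^K/(1−ρ^(K+1)) = (-4.1565·96940.162690)/(1 − 499875.005584)
= -402934.842894/-499874.005584 = 0.806073

Final: 0.806073


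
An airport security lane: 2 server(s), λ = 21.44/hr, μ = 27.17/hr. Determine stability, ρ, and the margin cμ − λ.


Total capacity cμ = 2·27.17 = 54.34/hr
ρ = λ/(cμ) = 21.44/54.34 = 0.3946
Stable ⇔ ρ < 1: YES
Spare capacity = cμ − λ = 54.34 − 21.44 = 32.90/hr

Final: ρ = 0.3946; stable; margin = 32.90/hr


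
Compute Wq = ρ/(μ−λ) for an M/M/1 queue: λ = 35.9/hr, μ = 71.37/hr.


ρ = 35.9/71.37 = 0.5030
Wq = ρ/(μ−λ) = 0.5030/(71.37 − 35.9) = 0.5030/35.47 = 0.01418 hr

Final: 0.01418 hr


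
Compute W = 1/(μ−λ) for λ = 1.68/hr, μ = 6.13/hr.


W = 1/(μ−λ) = 1/(6.13 − 1.68) = 1/4.45 = 0.2247 hr

Final: 0.2247 hr


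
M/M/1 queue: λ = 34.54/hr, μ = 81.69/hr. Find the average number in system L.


ρ = λ/μ = 34.54/81.69 = 0.4228
L = ρ/(1−ρ) = 0.4228/(1 − 0.4228) = 0.4228/0.5772 = 0.7326

Final: 0.7326


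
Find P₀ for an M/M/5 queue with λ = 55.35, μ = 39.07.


a = λ/μ = 55.35/39.07 = 1.4167; ρ = a/c = 0.2833
Σ_{k=0}^{4} a^k/k! (terms k=0..4) = 1.00000 + 1.41669 + 1.00350 + 0.47388 + 0.16784 = 4.06191
Tail: a^5/(5!(1−ρ)) = 5.70652/(120·0.7167) = 0.06636
P₀ = 1/(4.06191 + 0.06636) = 1/4.12827 = 0.242233

Final: 0.242233


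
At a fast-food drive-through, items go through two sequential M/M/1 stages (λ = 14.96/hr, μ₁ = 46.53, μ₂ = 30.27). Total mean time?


Each node sees arrival rate λ = 14.96/hr (tandem ⇒ throughput preserved).
W₁ = 1/(μ₁−λ) = 1/(46.53−14.96) = 0.03168 hr
W₂ = 1/(μ₂−λ) = 1/(30.27−14.96) = 0.06532 hr
W_total = W₁ + W₂ = 0.03168 + 0.06532 = 0.09699 hr

Final: 0.09699 hr


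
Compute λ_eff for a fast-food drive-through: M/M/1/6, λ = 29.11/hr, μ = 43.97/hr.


ρ = 0.6620; P_K = (1−ρ)ρ^6/(1−ρ^7) = 0.030136
λ_eff = λ(1 − P_K) = 29.11·(1 − 0.030136) = 29.11·0.969864 = 28.2327 /hr

Final: 28.2327 /hr


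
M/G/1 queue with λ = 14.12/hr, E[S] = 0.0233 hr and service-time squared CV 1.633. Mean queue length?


ρ = λ·E[S] = 14.12·0.0233 = 0.3290
Lq = ρ²(1+C_s²)/(2(1−ρ)) = 0.1082·(1+1.633)/(2·0.6710)
= 0.1082·2.6330/1.3420 = 0.21236

Final: 0.21236


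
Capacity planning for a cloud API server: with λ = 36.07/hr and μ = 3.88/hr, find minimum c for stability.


Stability requires cμ > λ ⇔ c > λ/μ.
λ/μ = 36.07/3.88 = 9.2964
Minimum integer c = ⌊9.2964⌋ + 1 = 10
Check: 10·3.88 = 38.80 > 36.07, while 9·3.88 = 34.92 ≤ 36.07

Final: 10 servers


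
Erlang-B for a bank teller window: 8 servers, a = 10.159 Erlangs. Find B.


B(c,a) = (a^c/c!) / Σ_{k=0}^{c} a^k/k!
a^8/8! = 2813.760698
Σ terms (k=0..8): 1.00000 + 10.15900 + 51.60264 + 174.74374 + 443.80542 + 901.72385 + 1526.76876 + 2215.77769 + 2813.76070 = 8139.341800
B = 2813.760698/8139.341800 = 0.345699

Final: 0.345699


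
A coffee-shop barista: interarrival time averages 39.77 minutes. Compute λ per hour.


λ = 1/(interarrival time) in consistent units.
1 hour = 60 min, so λ = 60/39.77 = 1.5087 per hour

Final: 1.5087 /hr


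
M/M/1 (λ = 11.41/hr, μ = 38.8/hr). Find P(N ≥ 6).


ρ = 11.41/38.8 = 0.2941
P(N ≥ n) = ρ^n = 0.2941^6 = 0.0006467

Final: 0.0006467


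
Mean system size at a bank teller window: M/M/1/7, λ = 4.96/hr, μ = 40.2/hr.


ρ = 4.96/40.2 = 0.1234
L = ρ[1 − (K+1)ρ^K + Kρ^(K+1)] / [(1−ρ)(1−ρ^(K+1))]
Numerator: 0.1234·(1 − 8·0.0000004353 + 7·0.00000005371) = 0.123383
Denominator: (0.8766)·(1.000000) = 0.876617
L = 0.123383/0.876617 = 0.1407

Final: 0.1407


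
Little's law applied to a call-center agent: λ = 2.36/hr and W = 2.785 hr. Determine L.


L = λW = 2.36·2.785 = 6.5726

Final: 6.5726


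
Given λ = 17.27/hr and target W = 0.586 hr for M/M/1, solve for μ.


W = 1/(μ−λ) ⇒ μ − λ = 1/W = 1/0.586 = 1.7065
μ = λ + 1/W = 17.27 + 1.7065 = 18.9765 per hr

Final: 18.9765 /hr


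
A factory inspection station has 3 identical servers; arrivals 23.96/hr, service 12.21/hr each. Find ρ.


ρ = λ/(cμ) = 23.96/(3·12.21) = 23.96/36.63 = 0.6541

Final: 0.6541


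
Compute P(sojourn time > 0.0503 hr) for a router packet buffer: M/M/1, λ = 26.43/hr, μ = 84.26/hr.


W ~ Exponential(μ−λ) for M/M/1.
μ − λ = 84.26 − 26.43 = 57.8300
P(W > t) = e^{−(μ−λ)t} = e^{−2.9088} = 0.054538

Final: 0.054538


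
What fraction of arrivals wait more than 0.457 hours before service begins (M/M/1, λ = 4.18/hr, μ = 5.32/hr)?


ρ = 4.18/5.32 = 0.7857
P(Wq > t) = ρ·e^{−(μ−λ)t} = 0.7857·e^{−0.5210}
= 0.7857·0.593938 = 0.466666

Final: 0.466666


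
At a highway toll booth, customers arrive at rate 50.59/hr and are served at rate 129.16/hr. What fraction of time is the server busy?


ρ = λ/μ = 50.59/129.16 = 0.3917

Final: 0.3917


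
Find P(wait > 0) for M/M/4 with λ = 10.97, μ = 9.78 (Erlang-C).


a = λ/μ = 1.1217; ρ = a/4 = 0.2804
P₀ = 0.324926 (from M/M/c formula)
C(c,a) = [a^c/(c!(1−ρ))]·P₀ = [1.58296/(24·0.7196)]·0.324926
= 0.09166·0.324926 = 0.029783

Final: 0.029783


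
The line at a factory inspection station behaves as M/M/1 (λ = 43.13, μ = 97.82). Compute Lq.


ρ = 43.13/97.82 = 0.4409
Lq = ρ²/(1−ρ) = 0.1944/0.5591 = 0.3477

Final: 0.3477


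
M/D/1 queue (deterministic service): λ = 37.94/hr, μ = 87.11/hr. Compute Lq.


ρ = 37.94/87.11 = 0.4355
M/D/1: Lq = ρ²/(2(1−ρ)) = 0.1897/(2·0.5645) = 0.16803

Final: 0.16803


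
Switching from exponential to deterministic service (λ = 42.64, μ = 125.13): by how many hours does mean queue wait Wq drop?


ρ = 42.64/125.13 = 0.3408
Wq(M/M/1) = ρ/(μ−λ) = 0.3408/82.49 = 0.004131 hr
Wq(M/D/1) = ρ/(2(μ−λ)) = 0.002065 hr
Savings = 0.004131 − 0.002065 = 0.002065 hr

Final: 0.002065 hr


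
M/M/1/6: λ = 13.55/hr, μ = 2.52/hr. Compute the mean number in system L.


ρ = 13.55/2.52 = 5.3770
L = ρ[1 − (K+1)ρ^K + Kρ^(K+1)] / [(1−ρ)(1−ρ^(K+1))]
Numerator: 5.3770·(1 − 7·24167.544480 + 6·129948.503056) = 3282752.085129
Denominator: (-4.3770)·(-129947.503056) = 568778.158216
L = 3282752.085129/568778.158216 = 5.7716

Final: 5.7716


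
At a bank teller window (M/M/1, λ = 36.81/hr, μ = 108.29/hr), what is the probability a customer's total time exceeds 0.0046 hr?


W ~ Exponential(μ−λ) for M/M/1.
μ − λ = 108.29 − 36.81 = 71.4800
P(W > t) = e^{−(μ−λ)t} = e^{−0.3288} = 0.719781

Final: 0.719781


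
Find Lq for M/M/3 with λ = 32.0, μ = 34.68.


a = λ/μ = 0.9227; ρ = a/3 = 0.3076
P₀ = 0.394084
Lq = P₀·a^c·ρ / (c!·(1−ρ)²) = 0.394084·0.78562·0.3076/(6·0.47945)
= 0.03310

Final: 0.03310


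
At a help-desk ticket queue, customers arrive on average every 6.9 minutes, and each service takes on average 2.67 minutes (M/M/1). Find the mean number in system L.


λ = 60/6.9 = 8.6957 /hr
μ = 60/2.67 = 22.4719 /hr
ρ = λ/μ = 8.6957/22.4719 = 0.3870
L = ρ/(1−ρ) = 0.3870/0.6130 = 0.6312

Final: 0.6312


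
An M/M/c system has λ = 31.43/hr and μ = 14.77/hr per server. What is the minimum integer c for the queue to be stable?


Stability requires cμ > λ ⇔ c > λ/μ.
λ/μ = 31.43/14.77 = 2.1280
Minimum integer c = ⌊2.1280⌋ + 1 = 3
Check: 3·14.77 = 44.31 > 31.43, while 2·14.77 = 29.54 ≤ 31.43

Final: 3 servers


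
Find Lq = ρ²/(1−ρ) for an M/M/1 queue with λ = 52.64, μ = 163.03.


ρ = 52.64/163.03 = 0.3229
Lq = ρ²/(1−ρ) = 0.1043/0.6771 = 0.1540

Final: 0.1540


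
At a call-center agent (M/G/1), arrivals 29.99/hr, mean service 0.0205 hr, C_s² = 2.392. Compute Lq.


ρ = λ·E[S] = 29.99·0.0205 = 0.6148
Lq = ρ²(1+C_s²)/(2(1−ρ)) = 0.3780·(1+2.392)/(2·0.3852)
= 0.3780·3.3920/0.7704 = 1.66416

Final: 1.66416


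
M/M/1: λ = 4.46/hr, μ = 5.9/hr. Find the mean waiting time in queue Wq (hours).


ρ = 4.46/5.9 = 0.7559
Wq = ρ/(μ−λ) = 0.7559/(5.9 − 4.46) = 0.7559/1.44 = 0.5250 hr

Final: 0.5250 hr


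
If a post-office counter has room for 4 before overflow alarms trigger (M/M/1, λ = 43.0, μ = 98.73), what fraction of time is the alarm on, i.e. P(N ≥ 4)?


ρ = 43.0/98.73 = 0.4355
P(N ≥ n) = ρ^n = 0.4355^4 = 0.035981

Final: 0.035981


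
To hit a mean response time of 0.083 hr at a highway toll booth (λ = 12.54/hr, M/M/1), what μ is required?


W = 1/(μ−λ) ⇒ μ − λ = 1/W = 1/0.083 = 12.0482
μ = λ + 1/W = 12.54 + 12.0482 = 24.5882 per hr

Final: 24.5882 /hr


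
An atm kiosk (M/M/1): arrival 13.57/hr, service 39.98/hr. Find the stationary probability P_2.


ρ = 13.57/39.98 = 0.3394
P_n = (1−ρ)·ρ^n = (1 − 0.3394)·0.3394^2 = 0.6606·0.115206 = 0.076103

Final: 0.076103


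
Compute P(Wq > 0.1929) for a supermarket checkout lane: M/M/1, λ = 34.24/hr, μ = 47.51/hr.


ρ = 34.24/47.51 = 0.7207
P(Wq > t) = ρ·e^{−(μ−λ)t} = 0.7207·e^{−2.5598}
= 0.7207·0.077322 = 0.055725

Final: 0.055725


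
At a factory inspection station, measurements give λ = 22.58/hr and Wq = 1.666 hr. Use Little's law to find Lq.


Lq = λWq = 22.58·1.666 = 37.6183

Final: 37.6183


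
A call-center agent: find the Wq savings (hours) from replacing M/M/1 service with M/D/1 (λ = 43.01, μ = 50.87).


ρ = 43.01/50.87 = 0.8455
Wq(M/M/1) = ρ/(μ−λ) = 0.8455/7.86 = 0.10757 hr
Wq(M/D/1) = ρ/(2(μ−λ)) = 0.05378 hr
Savings = 0.10757 − 0.05378 = 0.05378 hr

Final: 0.05378 hr


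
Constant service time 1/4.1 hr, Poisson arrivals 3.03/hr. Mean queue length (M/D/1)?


ρ = 3.03/4.1 = 0.7390
M/D/1: Lq = ρ²/(2(1−ρ)) = 0.5462/(2·0.2610) = 1.04638

Final: 1.04638


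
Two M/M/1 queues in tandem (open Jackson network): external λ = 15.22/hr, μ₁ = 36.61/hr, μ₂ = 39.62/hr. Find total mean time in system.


Each node sees arrival rate λ = 15.22/hr (tandem ⇒ throughput preserved).
W₁ = 1/(μ₁−λ) = 1/(36.61−15.22) = 0.04675 hr
W₂ = 1/(μ₂−λ) = 1/(39.62−15.22) = 0.04098 hr
W_total = W₁ + W₂ = 0.04675 + 0.04098 = 0.08773 hr

Final: 0.08773 hr


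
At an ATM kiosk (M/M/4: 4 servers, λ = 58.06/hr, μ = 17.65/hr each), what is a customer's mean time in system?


a = 3.2895; ρ = 0.8224; P₀ = 0.023202
Lq = P₀·a^c·ρ/(c!(1−ρ)²) = 2.95068
Wq = Lq/λ = 2.95068/58.06 = 0.05082 hr
W = Wq + 1/μ = 0.05082 + 0.05666 = 0.10748 hr

Final: 0.10748 hr


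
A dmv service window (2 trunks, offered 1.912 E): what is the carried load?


B(2,1.912) = 0.385637 (Erlang-B)
Carried load = a(1 − B) = 1.912·(1 − 0.385637) = 1.912·0.614363 = 1.1747 E

Final: 1.1747 Erlangs


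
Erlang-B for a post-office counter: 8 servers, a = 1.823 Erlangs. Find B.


B(c,a) = (a^c/c!) / Σ_{k=0}^{c} a^k/k!
a^8/8! = 0.003025
Σ terms (k=0..8): 1.00000 + 1.82300 + 1.66166 + 1.00974 + 0.46019 + 0.16778 + 0.05098 + 0.01328 + 0.003025 = 6.189656
B = 0.003025/6.189656 = 0.0004888

Final: 0.0004888


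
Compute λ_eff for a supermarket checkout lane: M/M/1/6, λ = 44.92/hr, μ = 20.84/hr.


ρ = 2.1555; P_K = (1−ρ)ρ^6/(1−ρ^7) = 0.538555
λ_eff = λ(1 − P_K) = 44.92·(1 − 0.538555) = 44.92·0.461445 = 20.7281 /hr

Final: 20.7281 /hr


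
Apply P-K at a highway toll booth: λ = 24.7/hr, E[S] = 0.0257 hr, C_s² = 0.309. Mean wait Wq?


ρ = λ·E[S] = 24.7·0.0257 = 0.6348
E[S²] = E[S]²(1+C_s²) = 0.0257²·(1+0.309) = 0.0008646
Wq = λ·E[S²]/(2(1−ρ)) = 24.7·0.0008646/(2·0.3652) = 0.02924 hr

Final: 0.02924 hr


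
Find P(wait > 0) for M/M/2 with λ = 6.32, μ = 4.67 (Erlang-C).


a = λ/μ = 1.3533; ρ = a/2 = 0.6767
P₀ = 0.192848 (from M/M/c formula)
C(c,a) = [a^c/(c!(1−ρ))]·P₀ = [1.83147/(2·0.3233)]·0.192848
= 2.83211·0.192848 = 0.546167

Final: 0.546167


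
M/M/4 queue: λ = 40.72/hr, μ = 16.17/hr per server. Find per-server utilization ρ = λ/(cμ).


ρ = λ/(cμ) = 40.72/(4·16.17) = 40.72/64.68 = 0.6296

Final: 0.6296


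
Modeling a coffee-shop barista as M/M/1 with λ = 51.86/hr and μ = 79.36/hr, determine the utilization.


ρ = λ/μ = 51.86/79.36 = 0.6535

Final: 0.6535


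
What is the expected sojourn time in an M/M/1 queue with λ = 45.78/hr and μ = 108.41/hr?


W = 1/(μ−λ) = 1/(108.41 − 45.78) = 1/62.63 = 0.01597 hr

Final: 0.01597 hr


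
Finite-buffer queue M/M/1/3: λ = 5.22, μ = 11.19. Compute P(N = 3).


ρ = λ/μ = 5.22/11.19 = 0.4665
P_K = (1−ρ)ρ^K/(1−ρ^(K+1)) = (0.5335·0.101513)/(1 − 0.047355)
= 0.054158/0.952645 = 0.056850

Final: 0.056850


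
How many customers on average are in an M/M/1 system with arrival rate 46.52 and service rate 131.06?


ρ = λ/μ = 46.52/131.06 = 0.3550
L = ρ/(1−ρ) = 0.3550/(1 − 0.3550) = 0.3550/0.6450 = 0.5503

Final: 0.5503


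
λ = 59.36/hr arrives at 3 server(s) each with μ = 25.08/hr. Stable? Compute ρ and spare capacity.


Total capacity cμ = 3·25.08 = 75.24/hr
ρ = λ/(cμ) = 59.36/75.24 = 0.7889
Stable ⇔ ρ < 1: YES
Spare capacity = cμ − λ = 75.24 − 59.36 = 15.88/hr

Final: ρ = 0.7889; stable; margin = 15.88/hr


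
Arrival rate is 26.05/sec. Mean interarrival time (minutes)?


Mean interarrival time = 1/λ = 1/26.05 second = 0.03839 second
In minutes: 0.03839 × 0.0166667 = 0.0006398 min

Final: 0.0006398 min


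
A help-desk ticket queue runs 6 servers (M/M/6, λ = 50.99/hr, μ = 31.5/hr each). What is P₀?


a = λ/μ = 50.99/31.5 = 1.6187; ρ = a/c = 0.2698
Σ_{k=0}^{5} a^k/k! (terms k=0..5) = 1.00000 + 1.61873 + 1.31014 + 0.70692 + 0.28608 + 0.09262 = 5.01449
Tail: a^6/(6!(1−ρ)) = 17.99065/(720·0.7302) = 0.03422
P₀ = 1/(5.01449 + 0.03422) = 1/5.04871 = 0.198070

Final: 0.198070


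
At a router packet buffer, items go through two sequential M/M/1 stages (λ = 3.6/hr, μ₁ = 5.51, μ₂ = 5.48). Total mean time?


Each node sees arrival rate λ = 3.6/hr (tandem ⇒ throughput preserved).
W₁ = 1/(μ₁−λ) = 1/(5.51−3.6) = 0.52356 hr
W₂ = 1/(μ₂−λ) = 1/(5.48−3.6) = 0.53191 hr
W_total = W₁ + W₂ = 0.52356 + 0.53191 = 1.05548 hr

Final: 1.05548 hr


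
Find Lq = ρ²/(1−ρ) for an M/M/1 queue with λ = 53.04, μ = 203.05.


ρ = 53.04/203.05 = 0.2612
Lq = ρ²/(1−ρ) = 0.06823/0.7388 = 0.09236

Final: 0.09236


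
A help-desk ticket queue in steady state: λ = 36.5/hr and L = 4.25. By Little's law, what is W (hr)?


W = L/λ = 4.25/36.5 = 0.1164 hr

Final: 0.1164 hr


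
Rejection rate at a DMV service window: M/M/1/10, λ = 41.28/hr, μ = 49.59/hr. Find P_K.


ρ = λ/μ = 41.28/49.59 = 0.8324
P_K = (1−ρ)ρ^K/(1−ρ^(K+1)) = (0.1676·0.159755)/(1 − 0.132985)
= 0.026771/0.867015 = 0.030877

Final: 0.030877
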